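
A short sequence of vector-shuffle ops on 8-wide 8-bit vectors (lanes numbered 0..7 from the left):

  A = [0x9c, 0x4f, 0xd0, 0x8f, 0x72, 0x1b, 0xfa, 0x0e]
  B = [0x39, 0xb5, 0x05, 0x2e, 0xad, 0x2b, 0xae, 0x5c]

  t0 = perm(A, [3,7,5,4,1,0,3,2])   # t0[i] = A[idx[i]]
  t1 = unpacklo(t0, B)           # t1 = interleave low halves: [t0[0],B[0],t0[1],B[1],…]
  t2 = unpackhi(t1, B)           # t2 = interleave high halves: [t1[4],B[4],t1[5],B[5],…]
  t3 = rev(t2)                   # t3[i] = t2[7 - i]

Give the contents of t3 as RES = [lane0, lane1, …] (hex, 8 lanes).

RES = [0x5c, 0x2e, 0xae, 0x72, 0x2b, 0x05, 0xad, 0x1b]

t0 = [0x8f, 0x0e, 0x1b, 0x72, 0x4f, 0x9c, 0x8f, 0xd0]
t1 = [0x8f, 0x39, 0x0e, 0xb5, 0x1b, 0x05, 0x72, 0x2e]
t2 = [0x1b, 0xad, 0x05, 0x2b, 0x72, 0xae, 0x2e, 0x5c]
t3 = [0x5c, 0x2e, 0xae, 0x72, 0x2b, 0x05, 0xad, 0x1b]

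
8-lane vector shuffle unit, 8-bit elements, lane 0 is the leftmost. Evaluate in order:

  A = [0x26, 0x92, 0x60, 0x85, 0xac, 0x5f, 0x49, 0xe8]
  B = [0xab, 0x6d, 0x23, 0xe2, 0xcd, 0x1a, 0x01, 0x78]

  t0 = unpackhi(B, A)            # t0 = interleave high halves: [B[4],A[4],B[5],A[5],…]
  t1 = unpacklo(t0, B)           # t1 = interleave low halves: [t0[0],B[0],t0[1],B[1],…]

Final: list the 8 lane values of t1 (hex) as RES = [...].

RES = [ 0xcd  0xab  0xac  0x6d  0x1a  0x23  0x5f  0xe2 ]

→ t0 |cd|ac|1a|5f|01|49|78|e8|
→ t1 |cd|ab|ac|6d|1a|23|5f|e2|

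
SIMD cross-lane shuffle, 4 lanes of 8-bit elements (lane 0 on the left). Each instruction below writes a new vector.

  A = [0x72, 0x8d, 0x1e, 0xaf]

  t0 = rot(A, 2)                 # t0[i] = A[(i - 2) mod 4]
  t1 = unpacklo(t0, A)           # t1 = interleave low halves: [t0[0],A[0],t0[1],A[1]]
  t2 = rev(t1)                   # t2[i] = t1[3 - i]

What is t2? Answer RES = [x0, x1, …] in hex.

RES = [ 0x8d  0xaf  0x72  0x1e ]

  t0: 1e af 72 8d
  t1: 1e 72 af 8d
  t2: 8d af 72 1e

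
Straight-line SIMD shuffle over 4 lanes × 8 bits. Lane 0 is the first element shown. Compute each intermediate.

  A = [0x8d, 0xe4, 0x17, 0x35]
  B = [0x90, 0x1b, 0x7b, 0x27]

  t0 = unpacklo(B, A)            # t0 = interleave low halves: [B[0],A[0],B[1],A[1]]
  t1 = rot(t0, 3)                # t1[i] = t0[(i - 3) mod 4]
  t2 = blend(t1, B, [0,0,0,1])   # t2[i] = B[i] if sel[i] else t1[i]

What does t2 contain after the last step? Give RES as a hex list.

RES = [ 0x8d  0x1b  0xe4  0x27 ]

→ t0 |90|8d|1b|e4|
→ t1 |8d|1b|e4|90|
→ t2 |8d|1b|e4|27|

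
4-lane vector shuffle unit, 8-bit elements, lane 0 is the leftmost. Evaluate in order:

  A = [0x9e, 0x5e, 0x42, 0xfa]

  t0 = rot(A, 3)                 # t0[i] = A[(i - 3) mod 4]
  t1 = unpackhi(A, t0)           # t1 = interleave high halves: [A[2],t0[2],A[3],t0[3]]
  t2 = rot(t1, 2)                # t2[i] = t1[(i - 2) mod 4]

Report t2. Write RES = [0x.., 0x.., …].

t0 = [0x5e, 0x42, 0xfa, 0x9e]
t1 = [0x42, 0xfa, 0xfa, 0x9e]
t2 = [0xfa, 0x9e, 0x42, 0xfa]

RES = [ 0xfa  0x9e  0x42  0xfa ]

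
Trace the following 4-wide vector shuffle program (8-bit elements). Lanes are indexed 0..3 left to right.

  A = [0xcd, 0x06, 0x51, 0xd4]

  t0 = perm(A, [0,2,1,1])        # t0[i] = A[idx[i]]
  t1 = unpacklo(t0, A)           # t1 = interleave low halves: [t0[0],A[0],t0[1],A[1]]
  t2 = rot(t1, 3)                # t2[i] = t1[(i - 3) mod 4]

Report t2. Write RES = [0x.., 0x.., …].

→ t0 |cd|51|06|06|
→ t1 |cd|cd|51|06|
→ t2 |cd|51|06|cd|

RES = [ 0xcd  0x51  0x06  0xcd ]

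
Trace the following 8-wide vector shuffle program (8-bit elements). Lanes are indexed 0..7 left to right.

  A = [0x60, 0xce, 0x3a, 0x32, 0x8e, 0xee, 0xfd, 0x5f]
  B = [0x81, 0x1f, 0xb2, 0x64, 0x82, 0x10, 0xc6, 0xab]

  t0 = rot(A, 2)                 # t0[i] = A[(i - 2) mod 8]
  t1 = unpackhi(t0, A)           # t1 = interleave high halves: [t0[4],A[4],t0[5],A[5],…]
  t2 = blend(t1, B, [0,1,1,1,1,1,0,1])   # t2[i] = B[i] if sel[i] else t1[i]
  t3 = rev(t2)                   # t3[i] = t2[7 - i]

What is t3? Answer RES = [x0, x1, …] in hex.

→ t0 |fd|5f|60|ce|3a|32|8e|ee|
→ t1 |3a|8e|32|ee|8e|fd|ee|5f|
→ t2 |3a|1f|b2|64|82|10|ee|ab|
→ t3 |ab|ee|10|82|64|b2|1f|3a|

RES = [0xab, 0xee, 0x10, 0x82, 0x64, 0xb2, 0x1f, 0x3a]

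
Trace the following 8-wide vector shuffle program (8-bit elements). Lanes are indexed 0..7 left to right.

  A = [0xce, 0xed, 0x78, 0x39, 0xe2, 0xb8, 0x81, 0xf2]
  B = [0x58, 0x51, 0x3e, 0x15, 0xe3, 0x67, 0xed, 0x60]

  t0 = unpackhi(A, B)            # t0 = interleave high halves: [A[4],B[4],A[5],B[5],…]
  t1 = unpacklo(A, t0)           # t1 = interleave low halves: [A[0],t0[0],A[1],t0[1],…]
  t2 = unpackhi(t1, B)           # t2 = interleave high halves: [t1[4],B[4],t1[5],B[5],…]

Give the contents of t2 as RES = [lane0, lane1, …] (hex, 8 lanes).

RES = [0x78, 0xe3, 0xb8, 0x67, 0x39, 0xed, 0x67, 0x60]

  t0: e2 e3 b8 67 81 ed f2 60
  t1: ce e2 ed e3 78 b8 39 67
  t2: 78 e3 b8 67 39 ed 67 60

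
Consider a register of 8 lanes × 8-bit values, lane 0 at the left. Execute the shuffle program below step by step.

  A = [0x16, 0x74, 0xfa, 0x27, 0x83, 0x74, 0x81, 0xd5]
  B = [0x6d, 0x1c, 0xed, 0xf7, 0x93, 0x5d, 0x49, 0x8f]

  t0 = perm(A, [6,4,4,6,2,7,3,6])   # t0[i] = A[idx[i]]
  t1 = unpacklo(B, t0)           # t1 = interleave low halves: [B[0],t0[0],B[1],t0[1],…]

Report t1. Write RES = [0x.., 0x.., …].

RES = [ 0x6d  0x81  0x1c  0x83  0xed  0x83  0xf7  0x81 ]

  t0: 81 83 83 81 fa d5 27 81
  t1: 6d 81 1c 83 ed 83 f7 81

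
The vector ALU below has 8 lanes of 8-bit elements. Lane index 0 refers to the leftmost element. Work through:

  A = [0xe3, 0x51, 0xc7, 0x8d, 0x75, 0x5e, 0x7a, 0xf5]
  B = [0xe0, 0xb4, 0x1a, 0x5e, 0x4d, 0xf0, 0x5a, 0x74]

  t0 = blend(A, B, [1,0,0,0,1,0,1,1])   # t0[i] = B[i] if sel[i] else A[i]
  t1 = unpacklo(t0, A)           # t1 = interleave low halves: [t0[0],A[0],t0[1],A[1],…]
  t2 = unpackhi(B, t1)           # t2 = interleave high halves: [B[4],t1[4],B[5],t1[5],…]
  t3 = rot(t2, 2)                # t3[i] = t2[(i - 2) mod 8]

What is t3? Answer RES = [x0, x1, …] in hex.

  t0: e0 51 c7 8d 4d 5e 5a 74
  t1: e0 e3 51 51 c7 c7 8d 8d
  t2: 4d c7 f0 c7 5a 8d 74 8d
  t3: 74 8d 4d c7 f0 c7 5a 8d

RES = [0x74, 0x8d, 0x4d, 0xc7, 0xf0, 0xc7, 0x5a, 0x8d]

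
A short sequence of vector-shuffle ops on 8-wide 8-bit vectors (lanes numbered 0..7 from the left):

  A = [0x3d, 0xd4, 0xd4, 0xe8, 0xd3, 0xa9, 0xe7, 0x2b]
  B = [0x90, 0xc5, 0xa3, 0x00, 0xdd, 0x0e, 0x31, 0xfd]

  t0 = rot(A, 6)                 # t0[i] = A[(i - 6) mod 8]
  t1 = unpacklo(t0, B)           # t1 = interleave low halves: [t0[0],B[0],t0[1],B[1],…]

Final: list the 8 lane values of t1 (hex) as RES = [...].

RES = [0xd4, 0x90, 0xe8, 0xc5, 0xd3, 0xa3, 0xa9, 0x00]

t0 = [0xd4, 0xe8, 0xd3, 0xa9, 0xe7, 0x2b, 0x3d, 0xd4]
t1 = [0xd4, 0x90, 0xe8, 0xc5, 0xd3, 0xa3, 0xa9, 0x00]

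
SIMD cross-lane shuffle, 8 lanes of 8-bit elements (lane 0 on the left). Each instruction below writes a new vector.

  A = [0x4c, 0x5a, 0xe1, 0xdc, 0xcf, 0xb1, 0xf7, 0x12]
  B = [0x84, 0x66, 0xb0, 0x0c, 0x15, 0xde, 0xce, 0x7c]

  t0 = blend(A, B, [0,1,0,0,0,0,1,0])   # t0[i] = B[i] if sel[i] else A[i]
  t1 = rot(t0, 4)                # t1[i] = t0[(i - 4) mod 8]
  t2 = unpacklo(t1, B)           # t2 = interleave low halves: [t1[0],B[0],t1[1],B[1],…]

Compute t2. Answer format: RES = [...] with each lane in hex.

RES = [ 0xcf  0x84  0xb1  0x66  0xce  0xb0  0x12  0x0c ]

→ t0 |4c|66|e1|dc|cf|b1|ce|12|
→ t1 |cf|b1|ce|12|4c|66|e1|dc|
→ t2 |cf|84|b1|66|ce|b0|12|0c|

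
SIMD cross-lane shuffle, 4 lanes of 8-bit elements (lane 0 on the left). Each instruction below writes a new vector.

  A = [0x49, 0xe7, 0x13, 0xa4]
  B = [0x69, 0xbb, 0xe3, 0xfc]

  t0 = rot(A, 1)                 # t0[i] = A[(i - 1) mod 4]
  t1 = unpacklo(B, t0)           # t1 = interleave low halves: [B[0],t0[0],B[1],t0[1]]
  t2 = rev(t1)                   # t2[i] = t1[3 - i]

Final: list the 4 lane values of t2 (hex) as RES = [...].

→ t0 |a4|49|e7|13|
→ t1 |69|a4|bb|49|
→ t2 |49|bb|a4|69|

RES = [0x49, 0xbb, 0xa4, 0x69]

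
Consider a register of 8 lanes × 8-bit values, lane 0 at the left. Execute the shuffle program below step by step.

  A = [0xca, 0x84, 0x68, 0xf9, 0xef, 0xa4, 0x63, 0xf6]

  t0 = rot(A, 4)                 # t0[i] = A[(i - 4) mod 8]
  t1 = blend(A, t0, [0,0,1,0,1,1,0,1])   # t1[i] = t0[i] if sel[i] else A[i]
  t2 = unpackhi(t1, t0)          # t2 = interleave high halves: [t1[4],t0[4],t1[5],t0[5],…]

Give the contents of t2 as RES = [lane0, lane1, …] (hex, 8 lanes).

RES = [0xca, 0xca, 0x84, 0x84, 0x63, 0x68, 0xf9, 0xf9]

→ t0 |ef|a4|63|f6|ca|84|68|f9|
→ t1 |ca|84|63|f9|ca|84|63|f9|
→ t2 |ca|ca|84|84|63|68|f9|f9|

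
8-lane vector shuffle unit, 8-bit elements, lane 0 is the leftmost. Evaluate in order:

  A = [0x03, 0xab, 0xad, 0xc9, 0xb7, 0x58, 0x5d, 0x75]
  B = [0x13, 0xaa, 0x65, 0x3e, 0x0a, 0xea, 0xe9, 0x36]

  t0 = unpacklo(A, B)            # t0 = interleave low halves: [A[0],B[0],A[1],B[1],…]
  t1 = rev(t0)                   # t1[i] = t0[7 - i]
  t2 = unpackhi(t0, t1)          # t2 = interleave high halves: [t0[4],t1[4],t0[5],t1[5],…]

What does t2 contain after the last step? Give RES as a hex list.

RES = [ 0xad  0xaa  0x65  0xab  0xc9  0x13  0x3e  0x03 ]

→ t0 |03|13|ab|aa|ad|65|c9|3e|
→ t1 |3e|c9|65|ad|aa|ab|13|03|
→ t2 |ad|aa|65|ab|c9|13|3e|03|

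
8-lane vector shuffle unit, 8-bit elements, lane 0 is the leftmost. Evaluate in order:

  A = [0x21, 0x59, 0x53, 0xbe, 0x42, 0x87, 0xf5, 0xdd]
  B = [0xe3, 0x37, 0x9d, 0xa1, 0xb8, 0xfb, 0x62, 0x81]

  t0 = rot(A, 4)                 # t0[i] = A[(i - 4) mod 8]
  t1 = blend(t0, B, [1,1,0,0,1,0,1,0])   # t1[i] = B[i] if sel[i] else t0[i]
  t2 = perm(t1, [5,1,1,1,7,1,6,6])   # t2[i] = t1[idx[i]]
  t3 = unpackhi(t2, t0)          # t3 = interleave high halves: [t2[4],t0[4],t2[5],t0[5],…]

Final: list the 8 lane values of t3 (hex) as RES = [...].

RES = [ 0xbe  0x21  0x37  0x59  0x62  0x53  0x62  0xbe ]

→ t0 |42|87|f5|dd|21|59|53|be|
→ t1 |e3|37|f5|dd|b8|59|62|be|
→ t2 |59|37|37|37|be|37|62|62|
→ t3 |be|21|37|59|62|53|62|be|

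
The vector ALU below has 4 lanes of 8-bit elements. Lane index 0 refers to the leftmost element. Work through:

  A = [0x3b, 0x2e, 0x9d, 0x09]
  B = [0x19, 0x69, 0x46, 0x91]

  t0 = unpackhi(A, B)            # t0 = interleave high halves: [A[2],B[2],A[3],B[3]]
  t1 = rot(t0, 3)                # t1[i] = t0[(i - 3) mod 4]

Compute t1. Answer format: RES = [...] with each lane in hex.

RES = [ 0x46  0x09  0x91  0x9d ]

t0 = [0x9d, 0x46, 0x09, 0x91]
t1 = [0x46, 0x09, 0x91, 0x9d]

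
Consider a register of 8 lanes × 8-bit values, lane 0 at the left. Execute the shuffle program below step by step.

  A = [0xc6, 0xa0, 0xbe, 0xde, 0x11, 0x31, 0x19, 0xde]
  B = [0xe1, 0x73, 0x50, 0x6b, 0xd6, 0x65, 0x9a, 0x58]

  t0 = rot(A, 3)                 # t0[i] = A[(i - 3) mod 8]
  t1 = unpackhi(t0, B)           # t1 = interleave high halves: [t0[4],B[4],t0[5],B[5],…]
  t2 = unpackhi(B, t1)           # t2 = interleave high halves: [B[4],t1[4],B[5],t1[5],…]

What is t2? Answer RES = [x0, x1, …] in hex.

RES = [ 0xd6  0xde  0x65  0x9a  0x9a  0x11  0x58  0x58 ]

  t0: 31 19 de c6 a0 be de 11
  t1: a0 d6 be 65 de 9a 11 58
  t2: d6 de 65 9a 9a 11 58 58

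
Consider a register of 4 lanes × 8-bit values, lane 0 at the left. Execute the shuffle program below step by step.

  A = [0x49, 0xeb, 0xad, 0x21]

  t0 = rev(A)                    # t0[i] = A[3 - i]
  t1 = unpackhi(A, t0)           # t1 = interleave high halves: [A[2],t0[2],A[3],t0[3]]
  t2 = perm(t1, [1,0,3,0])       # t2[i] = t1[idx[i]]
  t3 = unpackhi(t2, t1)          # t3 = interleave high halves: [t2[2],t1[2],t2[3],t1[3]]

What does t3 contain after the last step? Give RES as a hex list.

t0 = [0x21, 0xad, 0xeb, 0x49]
t1 = [0xad, 0xeb, 0x21, 0x49]
t2 = [0xeb, 0xad, 0x49, 0xad]
t3 = [0x49, 0x21, 0xad, 0x49]

RES = [ 0x49  0x21  0xad  0x49 ]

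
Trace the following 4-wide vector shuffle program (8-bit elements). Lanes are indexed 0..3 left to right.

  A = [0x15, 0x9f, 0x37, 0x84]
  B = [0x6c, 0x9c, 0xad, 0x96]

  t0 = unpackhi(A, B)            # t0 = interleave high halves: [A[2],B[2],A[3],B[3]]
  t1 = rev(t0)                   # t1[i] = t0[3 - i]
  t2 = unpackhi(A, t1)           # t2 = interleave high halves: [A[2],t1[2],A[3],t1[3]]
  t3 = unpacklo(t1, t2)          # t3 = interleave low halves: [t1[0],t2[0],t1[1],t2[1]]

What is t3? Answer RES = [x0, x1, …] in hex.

RES = [0x96, 0x37, 0x84, 0xad]

t0 = [0x37, 0xad, 0x84, 0x96]
t1 = [0x96, 0x84, 0xad, 0x37]
t2 = [0x37, 0xad, 0x84, 0x37]
t3 = [0x96, 0x37, 0x84, 0xad]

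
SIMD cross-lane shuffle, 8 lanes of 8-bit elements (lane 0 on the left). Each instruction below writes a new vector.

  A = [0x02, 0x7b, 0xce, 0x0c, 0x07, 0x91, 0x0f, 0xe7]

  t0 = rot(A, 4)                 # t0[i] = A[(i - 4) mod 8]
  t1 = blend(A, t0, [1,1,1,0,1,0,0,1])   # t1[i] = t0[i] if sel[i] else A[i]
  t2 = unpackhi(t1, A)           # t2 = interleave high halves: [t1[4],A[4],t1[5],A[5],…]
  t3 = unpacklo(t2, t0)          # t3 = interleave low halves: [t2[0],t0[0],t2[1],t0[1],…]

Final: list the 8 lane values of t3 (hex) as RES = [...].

RES = [ 0x02  0x07  0x07  0x91  0x91  0x0f  0x91  0xe7 ]

→ t0 |07|91|0f|e7|02|7b|ce|0c|
→ t1 |07|91|0f|0c|02|91|0f|0c|
→ t2 |02|07|91|91|0f|0f|0c|e7|
→ t3 |02|07|07|91|91|0f|91|e7|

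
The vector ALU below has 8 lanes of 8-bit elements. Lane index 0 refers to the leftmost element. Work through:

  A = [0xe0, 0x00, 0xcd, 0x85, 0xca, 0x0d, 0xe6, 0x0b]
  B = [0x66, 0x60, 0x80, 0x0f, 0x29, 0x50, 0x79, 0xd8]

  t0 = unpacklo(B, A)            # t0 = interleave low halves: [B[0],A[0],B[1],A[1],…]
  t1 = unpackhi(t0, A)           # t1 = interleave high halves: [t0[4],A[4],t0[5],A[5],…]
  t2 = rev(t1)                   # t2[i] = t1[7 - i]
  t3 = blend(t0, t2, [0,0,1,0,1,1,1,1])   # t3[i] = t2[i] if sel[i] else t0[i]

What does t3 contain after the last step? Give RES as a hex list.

  t0: 66 e0 60 00 80 cd 0f 85
  t1: 80 ca cd 0d 0f e6 85 0b
  t2: 0b 85 e6 0f 0d cd ca 80
  t3: 66 e0 e6 00 0d cd ca 80

RES = [ 0x66  0xe0  0xe6  0x00  0x0d  0xcd  0xca  0x80 ]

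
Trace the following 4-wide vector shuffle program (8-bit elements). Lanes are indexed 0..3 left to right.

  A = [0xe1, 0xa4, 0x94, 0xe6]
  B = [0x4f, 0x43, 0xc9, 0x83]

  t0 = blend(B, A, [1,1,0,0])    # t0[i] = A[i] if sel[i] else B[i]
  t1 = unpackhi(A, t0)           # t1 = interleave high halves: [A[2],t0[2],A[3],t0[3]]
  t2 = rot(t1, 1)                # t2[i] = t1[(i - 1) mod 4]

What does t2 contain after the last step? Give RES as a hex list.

RES = [0x83, 0x94, 0xc9, 0xe6]

  t0: e1 a4 c9 83
  t1: 94 c9 e6 83
  t2: 83 94 c9 e6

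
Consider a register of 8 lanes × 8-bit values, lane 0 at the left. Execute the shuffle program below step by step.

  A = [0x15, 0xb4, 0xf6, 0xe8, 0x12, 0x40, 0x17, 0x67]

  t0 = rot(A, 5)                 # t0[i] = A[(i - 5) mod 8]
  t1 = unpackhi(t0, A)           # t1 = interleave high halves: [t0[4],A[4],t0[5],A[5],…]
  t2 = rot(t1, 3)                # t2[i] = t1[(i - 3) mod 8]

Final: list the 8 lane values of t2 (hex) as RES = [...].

RES = [0x17, 0xf6, 0x67, 0x67, 0x12, 0x15, 0x40, 0xb4]

  t0: e8 12 40 17 67 15 b4 f6
  t1: 67 12 15 40 b4 17 f6 67
  t2: 17 f6 67 67 12 15 40 b4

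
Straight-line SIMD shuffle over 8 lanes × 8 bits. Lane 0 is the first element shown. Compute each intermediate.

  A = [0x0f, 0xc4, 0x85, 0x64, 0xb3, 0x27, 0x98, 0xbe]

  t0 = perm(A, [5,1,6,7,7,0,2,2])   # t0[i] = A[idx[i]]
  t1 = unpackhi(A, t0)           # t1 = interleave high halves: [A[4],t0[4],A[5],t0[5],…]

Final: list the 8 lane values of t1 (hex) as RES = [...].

→ t0 |27|c4|98|be|be|0f|85|85|
→ t1 |b3|be|27|0f|98|85|be|85|

RES = [0xb3, 0xbe, 0x27, 0x0f, 0x98, 0x85, 0xbe, 0x85]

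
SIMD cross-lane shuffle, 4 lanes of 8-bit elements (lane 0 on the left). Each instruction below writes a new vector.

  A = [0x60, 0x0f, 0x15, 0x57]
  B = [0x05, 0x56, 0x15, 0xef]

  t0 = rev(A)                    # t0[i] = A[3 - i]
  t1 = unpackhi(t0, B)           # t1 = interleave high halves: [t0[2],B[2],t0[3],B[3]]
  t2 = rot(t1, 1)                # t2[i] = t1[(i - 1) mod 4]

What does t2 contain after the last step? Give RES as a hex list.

t0 = [0x57, 0x15, 0x0f, 0x60]
t1 = [0x0f, 0x15, 0x60, 0xef]
t2 = [0xef, 0x0f, 0x15, 0x60]

RES = [ 0xef  0x0f  0x15  0x60 ]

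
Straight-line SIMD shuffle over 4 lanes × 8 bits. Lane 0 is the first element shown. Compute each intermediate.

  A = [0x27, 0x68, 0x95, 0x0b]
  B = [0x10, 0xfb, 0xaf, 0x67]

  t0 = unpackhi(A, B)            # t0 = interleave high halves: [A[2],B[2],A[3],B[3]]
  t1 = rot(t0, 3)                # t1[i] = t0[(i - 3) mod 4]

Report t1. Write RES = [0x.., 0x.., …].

→ t0 |95|af|0b|67|
→ t1 |af|0b|67|95|

RES = [ 0xaf  0x0b  0x67  0x95 ]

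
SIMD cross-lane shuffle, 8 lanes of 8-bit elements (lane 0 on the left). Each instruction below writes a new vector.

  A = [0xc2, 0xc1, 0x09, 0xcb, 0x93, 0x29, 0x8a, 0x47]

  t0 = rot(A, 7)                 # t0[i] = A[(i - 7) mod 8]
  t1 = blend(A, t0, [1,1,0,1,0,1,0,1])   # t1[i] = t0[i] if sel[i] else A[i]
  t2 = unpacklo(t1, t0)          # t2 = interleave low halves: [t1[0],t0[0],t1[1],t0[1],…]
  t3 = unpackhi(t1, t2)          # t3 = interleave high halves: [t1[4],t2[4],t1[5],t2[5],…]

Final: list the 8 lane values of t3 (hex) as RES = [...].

RES = [0x93, 0x09, 0x8a, 0xcb, 0x8a, 0x93, 0xc2, 0x93]

t0 = [0xc1, 0x09, 0xcb, 0x93, 0x29, 0x8a, 0x47, 0xc2]
t1 = [0xc1, 0x09, 0x09, 0x93, 0x93, 0x8a, 0x8a, 0xc2]
t2 = [0xc1, 0xc1, 0x09, 0x09, 0x09, 0xcb, 0x93, 0x93]
t3 = [0x93, 0x09, 0x8a, 0xcb, 0x8a, 0x93, 0xc2, 0x93]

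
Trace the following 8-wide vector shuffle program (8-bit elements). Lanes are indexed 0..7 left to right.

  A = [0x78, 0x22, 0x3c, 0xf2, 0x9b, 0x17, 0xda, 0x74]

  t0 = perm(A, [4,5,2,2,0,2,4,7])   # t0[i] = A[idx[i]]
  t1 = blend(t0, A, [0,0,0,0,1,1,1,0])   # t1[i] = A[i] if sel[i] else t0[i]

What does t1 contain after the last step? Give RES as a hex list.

  t0: 9b 17 3c 3c 78 3c 9b 74
  t1: 9b 17 3c 3c 9b 17 da 74

RES = [ 0x9b  0x17  0x3c  0x3c  0x9b  0x17  0xda  0x74 ]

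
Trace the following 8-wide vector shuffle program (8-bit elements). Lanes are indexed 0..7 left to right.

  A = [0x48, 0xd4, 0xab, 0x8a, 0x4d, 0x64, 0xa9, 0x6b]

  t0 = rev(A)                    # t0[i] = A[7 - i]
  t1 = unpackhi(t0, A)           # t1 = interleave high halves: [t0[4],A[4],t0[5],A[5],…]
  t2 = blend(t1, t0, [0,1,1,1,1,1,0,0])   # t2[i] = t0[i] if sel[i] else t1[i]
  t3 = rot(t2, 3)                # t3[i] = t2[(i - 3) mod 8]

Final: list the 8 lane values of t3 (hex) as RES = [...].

RES = [ 0xab  0x48  0x6b  0x8a  0xa9  0x64  0x4d  0x8a ]

→ t0 |6b|a9|64|4d|8a|ab|d4|48|
→ t1 |8a|4d|ab|64|d4|a9|48|6b|
→ t2 |8a|a9|64|4d|8a|ab|48|6b|
→ t3 |ab|48|6b|8a|a9|64|4d|8a|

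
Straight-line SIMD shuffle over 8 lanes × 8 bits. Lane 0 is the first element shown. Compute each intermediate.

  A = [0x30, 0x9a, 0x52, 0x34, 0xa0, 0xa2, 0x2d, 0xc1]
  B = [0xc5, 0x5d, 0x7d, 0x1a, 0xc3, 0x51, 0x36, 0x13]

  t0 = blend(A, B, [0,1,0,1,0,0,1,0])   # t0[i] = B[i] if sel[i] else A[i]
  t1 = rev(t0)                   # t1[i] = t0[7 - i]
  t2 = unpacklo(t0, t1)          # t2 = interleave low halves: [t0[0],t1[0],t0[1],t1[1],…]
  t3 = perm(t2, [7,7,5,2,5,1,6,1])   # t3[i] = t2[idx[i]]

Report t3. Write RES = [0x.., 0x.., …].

RES = [0xa0, 0xa0, 0xa2, 0x5d, 0xa2, 0xc1, 0x1a, 0xc1]

→ t0 |30|5d|52|1a|a0|a2|36|c1|
→ t1 |c1|36|a2|a0|1a|52|5d|30|
→ t2 |30|c1|5d|36|52|a2|1a|a0|
→ t3 |a0|a0|a2|5d|a2|c1|1a|c1|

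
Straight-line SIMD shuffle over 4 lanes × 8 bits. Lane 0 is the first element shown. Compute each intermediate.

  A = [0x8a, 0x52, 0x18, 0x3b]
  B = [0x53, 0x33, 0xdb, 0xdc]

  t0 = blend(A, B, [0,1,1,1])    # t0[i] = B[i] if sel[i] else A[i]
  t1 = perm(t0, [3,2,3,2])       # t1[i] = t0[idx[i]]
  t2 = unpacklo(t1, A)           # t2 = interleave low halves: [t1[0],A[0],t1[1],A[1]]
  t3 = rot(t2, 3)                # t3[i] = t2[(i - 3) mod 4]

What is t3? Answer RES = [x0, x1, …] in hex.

RES = [ 0x8a  0xdb  0x52  0xdc ]

t0 = [0x8a, 0x33, 0xdb, 0xdc]
t1 = [0xdc, 0xdb, 0xdc, 0xdb]
t2 = [0xdc, 0x8a, 0xdb, 0x52]
t3 = [0x8a, 0xdb, 0x52, 0xdc]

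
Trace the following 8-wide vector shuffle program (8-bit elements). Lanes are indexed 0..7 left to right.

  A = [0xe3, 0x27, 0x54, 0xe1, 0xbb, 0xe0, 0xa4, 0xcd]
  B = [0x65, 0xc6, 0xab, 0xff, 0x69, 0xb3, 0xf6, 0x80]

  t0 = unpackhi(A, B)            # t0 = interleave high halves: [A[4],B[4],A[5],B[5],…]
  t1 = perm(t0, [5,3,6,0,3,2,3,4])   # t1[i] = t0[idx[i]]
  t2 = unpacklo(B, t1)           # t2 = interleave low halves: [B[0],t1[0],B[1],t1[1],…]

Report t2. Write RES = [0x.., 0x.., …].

RES = [0x65, 0xf6, 0xc6, 0xb3, 0xab, 0xcd, 0xff, 0xbb]

  t0: bb 69 e0 b3 a4 f6 cd 80
  t1: f6 b3 cd bb b3 e0 b3 a4
  t2: 65 f6 c6 b3 ab cd ff bb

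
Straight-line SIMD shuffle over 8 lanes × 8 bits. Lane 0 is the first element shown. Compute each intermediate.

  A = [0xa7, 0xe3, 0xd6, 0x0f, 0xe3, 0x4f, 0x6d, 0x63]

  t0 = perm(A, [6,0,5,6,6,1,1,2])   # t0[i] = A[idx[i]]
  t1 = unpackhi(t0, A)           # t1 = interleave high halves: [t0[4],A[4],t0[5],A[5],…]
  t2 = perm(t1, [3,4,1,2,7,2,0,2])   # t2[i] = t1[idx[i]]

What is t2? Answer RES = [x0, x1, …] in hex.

RES = [ 0x4f  0xe3  0xe3  0xe3  0x63  0xe3  0x6d  0xe3 ]

t0 = [0x6d, 0xa7, 0x4f, 0x6d, 0x6d, 0xe3, 0xe3, 0xd6]
t1 = [0x6d, 0xe3, 0xe3, 0x4f, 0xe3, 0x6d, 0xd6, 0x63]
t2 = [0x4f, 0xe3, 0xe3, 0xe3, 0x63, 0xe3, 0x6d, 0xe3]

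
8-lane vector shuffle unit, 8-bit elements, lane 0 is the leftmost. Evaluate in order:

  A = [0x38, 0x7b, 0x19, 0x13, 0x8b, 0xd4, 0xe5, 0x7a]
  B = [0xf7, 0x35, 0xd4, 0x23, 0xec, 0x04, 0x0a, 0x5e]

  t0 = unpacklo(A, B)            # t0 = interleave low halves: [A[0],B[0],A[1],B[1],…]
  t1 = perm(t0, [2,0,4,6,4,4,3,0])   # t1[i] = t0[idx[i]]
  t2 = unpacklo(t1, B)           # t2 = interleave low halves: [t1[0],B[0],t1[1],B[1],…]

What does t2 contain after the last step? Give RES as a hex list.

t0 = [0x38, 0xf7, 0x7b, 0x35, 0x19, 0xd4, 0x13, 0x23]
t1 = [0x7b, 0x38, 0x19, 0x13, 0x19, 0x19, 0x35, 0x38]
t2 = [0x7b, 0xf7, 0x38, 0x35, 0x19, 0xd4, 0x13, 0x23]

RES = [0x7b, 0xf7, 0x38, 0x35, 0x19, 0xd4, 0x13, 0x23]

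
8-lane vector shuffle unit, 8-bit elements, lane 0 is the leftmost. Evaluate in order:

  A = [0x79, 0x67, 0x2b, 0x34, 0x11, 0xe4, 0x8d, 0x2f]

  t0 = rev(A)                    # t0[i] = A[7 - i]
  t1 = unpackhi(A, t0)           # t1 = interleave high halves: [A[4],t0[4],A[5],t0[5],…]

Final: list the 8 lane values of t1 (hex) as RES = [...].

→ t0 |2f|8d|e4|11|34|2b|67|79|
→ t1 |11|34|e4|2b|8d|67|2f|79|

RES = [0x11, 0x34, 0xe4, 0x2b, 0x8d, 0x67, 0x2f, 0x79]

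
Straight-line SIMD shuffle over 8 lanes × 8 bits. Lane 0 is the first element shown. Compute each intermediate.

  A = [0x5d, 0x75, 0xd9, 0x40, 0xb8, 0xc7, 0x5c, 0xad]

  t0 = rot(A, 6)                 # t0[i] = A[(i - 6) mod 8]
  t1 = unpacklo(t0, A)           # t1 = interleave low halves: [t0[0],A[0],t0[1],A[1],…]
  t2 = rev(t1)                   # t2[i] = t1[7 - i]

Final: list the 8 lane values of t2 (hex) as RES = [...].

RES = [0x40, 0xc7, 0xd9, 0xb8, 0x75, 0x40, 0x5d, 0xd9]

→ t0 |d9|40|b8|c7|5c|ad|5d|75|
→ t1 |d9|5d|40|75|b8|d9|c7|40|
→ t2 |40|c7|d9|b8|75|40|5d|d9|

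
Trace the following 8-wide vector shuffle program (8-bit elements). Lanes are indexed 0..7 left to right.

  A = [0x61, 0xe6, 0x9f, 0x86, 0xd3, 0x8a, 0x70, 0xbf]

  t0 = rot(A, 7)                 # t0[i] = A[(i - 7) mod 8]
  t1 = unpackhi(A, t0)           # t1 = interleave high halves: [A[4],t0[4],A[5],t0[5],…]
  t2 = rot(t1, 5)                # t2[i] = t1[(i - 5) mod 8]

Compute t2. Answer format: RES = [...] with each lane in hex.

t0 = [0xe6, 0x9f, 0x86, 0xd3, 0x8a, 0x70, 0xbf, 0x61]
t1 = [0xd3, 0x8a, 0x8a, 0x70, 0x70, 0xbf, 0xbf, 0x61]
t2 = [0x70, 0x70, 0xbf, 0xbf, 0x61, 0xd3, 0x8a, 0x8a]

RES = [0x70, 0x70, 0xbf, 0xbf, 0x61, 0xd3, 0x8a, 0x8a]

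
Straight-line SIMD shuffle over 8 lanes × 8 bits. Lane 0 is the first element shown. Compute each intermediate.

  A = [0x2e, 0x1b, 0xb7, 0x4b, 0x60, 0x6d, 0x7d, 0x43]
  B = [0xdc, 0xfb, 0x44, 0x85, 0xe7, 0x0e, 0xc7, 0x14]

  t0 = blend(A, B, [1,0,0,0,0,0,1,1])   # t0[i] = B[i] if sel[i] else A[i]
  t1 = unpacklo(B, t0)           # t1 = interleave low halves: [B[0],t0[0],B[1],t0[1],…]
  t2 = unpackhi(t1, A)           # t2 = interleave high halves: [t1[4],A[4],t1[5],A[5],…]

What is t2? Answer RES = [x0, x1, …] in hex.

RES = [0x44, 0x60, 0xb7, 0x6d, 0x85, 0x7d, 0x4b, 0x43]

t0 = [0xdc, 0x1b, 0xb7, 0x4b, 0x60, 0x6d, 0xc7, 0x14]
t1 = [0xdc, 0xdc, 0xfb, 0x1b, 0x44, 0xb7, 0x85, 0x4b]
t2 = [0x44, 0x60, 0xb7, 0x6d, 0x85, 0x7d, 0x4b, 0x43]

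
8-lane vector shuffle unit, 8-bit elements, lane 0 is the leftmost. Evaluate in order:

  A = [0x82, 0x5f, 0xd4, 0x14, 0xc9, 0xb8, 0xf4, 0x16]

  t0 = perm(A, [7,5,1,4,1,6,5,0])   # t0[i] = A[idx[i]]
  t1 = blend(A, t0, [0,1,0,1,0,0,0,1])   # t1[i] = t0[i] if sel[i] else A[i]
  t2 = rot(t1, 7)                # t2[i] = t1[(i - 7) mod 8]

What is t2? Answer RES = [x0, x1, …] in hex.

RES = [0xb8, 0xd4, 0xc9, 0xc9, 0xb8, 0xf4, 0x82, 0x82]

→ t0 |16|b8|5f|c9|5f|f4|b8|82|
→ t1 |82|b8|d4|c9|c9|b8|f4|82|
→ t2 |b8|d4|c9|c9|b8|f4|82|82|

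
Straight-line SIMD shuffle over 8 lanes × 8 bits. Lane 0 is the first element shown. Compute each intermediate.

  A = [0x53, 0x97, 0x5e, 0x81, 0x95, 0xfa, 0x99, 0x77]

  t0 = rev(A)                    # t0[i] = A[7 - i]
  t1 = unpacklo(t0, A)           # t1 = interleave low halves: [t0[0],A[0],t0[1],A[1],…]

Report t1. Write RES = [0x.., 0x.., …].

RES = [0x77, 0x53, 0x99, 0x97, 0xfa, 0x5e, 0x95, 0x81]

  t0: 77 99 fa 95 81 5e 97 53
  t1: 77 53 99 97 fa 5e 95 81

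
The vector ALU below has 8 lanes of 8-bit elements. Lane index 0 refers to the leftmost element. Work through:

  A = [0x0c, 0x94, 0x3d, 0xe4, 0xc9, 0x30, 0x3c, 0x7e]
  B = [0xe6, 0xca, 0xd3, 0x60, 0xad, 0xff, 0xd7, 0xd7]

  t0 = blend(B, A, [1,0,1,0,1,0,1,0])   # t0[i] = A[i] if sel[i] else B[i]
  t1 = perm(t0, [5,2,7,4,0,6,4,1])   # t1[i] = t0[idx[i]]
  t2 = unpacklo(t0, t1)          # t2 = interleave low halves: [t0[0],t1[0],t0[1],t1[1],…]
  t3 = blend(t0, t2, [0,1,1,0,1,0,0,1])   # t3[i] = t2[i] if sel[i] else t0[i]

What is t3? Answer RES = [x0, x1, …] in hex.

RES = [ 0x0c  0xff  0xca  0x60  0x3d  0xff  0x3c  0xc9 ]

t0 = [0x0c, 0xca, 0x3d, 0x60, 0xc9, 0xff, 0x3c, 0xd7]
t1 = [0xff, 0x3d, 0xd7, 0xc9, 0x0c, 0x3c, 0xc9, 0xca]
t2 = [0x0c, 0xff, 0xca, 0x3d, 0x3d, 0xd7, 0x60, 0xc9]
t3 = [0x0c, 0xff, 0xca, 0x60, 0x3d, 0xff, 0x3c, 0xc9]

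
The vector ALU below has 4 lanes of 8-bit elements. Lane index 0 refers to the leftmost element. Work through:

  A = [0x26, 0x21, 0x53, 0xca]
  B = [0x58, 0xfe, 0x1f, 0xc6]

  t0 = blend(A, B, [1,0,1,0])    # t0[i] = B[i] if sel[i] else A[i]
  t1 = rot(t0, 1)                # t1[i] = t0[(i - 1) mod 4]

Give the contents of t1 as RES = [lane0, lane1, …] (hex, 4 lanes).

RES = [ 0xca  0x58  0x21  0x1f ]

t0 = [0x58, 0x21, 0x1f, 0xca]
t1 = [0xca, 0x58, 0x21, 0x1f]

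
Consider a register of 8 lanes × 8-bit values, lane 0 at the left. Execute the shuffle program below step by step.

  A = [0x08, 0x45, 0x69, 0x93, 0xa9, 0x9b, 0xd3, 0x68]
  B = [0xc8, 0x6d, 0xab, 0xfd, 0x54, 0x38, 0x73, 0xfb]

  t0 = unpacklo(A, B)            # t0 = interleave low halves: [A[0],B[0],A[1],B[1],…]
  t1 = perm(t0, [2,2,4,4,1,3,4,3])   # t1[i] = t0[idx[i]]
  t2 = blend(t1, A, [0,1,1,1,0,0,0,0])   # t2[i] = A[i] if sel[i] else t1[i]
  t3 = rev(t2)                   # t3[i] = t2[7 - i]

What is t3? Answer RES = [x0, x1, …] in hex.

RES = [ 0x6d  0x69  0x6d  0xc8  0x93  0x69  0x45  0x45 ]

t0 = [0x08, 0xc8, 0x45, 0x6d, 0x69, 0xab, 0x93, 0xfd]
t1 = [0x45, 0x45, 0x69, 0x69, 0xc8, 0x6d, 0x69, 0x6d]
t2 = [0x45, 0x45, 0x69, 0x93, 0xc8, 0x6d, 0x69, 0x6d]
t3 = [0x6d, 0x69, 0x6d, 0xc8, 0x93, 0x69, 0x45, 0x45]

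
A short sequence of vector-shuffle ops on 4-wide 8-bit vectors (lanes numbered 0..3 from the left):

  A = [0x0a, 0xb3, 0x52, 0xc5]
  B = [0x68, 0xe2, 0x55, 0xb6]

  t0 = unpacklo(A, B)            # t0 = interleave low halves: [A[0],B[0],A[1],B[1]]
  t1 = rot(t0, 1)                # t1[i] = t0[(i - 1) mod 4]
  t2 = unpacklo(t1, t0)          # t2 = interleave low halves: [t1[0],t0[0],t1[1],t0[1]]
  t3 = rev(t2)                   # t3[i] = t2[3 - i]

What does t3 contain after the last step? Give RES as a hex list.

RES = [ 0x68  0x0a  0x0a  0xe2 ]

  t0: 0a 68 b3 e2
  t1: e2 0a 68 b3
  t2: e2 0a 0a 68
  t3: 68 0a 0a e2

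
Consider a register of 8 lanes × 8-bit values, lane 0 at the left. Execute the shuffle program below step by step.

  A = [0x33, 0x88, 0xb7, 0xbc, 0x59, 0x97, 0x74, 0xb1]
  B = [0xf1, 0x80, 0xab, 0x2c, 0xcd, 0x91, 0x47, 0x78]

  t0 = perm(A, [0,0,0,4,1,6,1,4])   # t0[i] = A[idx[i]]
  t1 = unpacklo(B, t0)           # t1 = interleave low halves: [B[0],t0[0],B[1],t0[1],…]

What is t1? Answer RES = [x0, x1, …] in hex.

  t0: 33 33 33 59 88 74 88 59
  t1: f1 33 80 33 ab 33 2c 59

RES = [0xf1, 0x33, 0x80, 0x33, 0xab, 0x33, 0x2c, 0x59]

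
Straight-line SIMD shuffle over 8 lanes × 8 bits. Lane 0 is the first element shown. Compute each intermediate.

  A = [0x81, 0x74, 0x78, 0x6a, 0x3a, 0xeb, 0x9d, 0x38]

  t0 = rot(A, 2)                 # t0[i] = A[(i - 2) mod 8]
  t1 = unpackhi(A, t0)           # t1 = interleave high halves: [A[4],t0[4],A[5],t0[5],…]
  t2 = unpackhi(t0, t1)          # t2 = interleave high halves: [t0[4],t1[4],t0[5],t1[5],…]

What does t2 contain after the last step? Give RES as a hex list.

  t0: 9d 38 81 74 78 6a 3a eb
  t1: 3a 78 eb 6a 9d 3a 38 eb
  t2: 78 9d 6a 3a 3a 38 eb eb

RES = [ 0x78  0x9d  0x6a  0x3a  0x3a  0x38  0xeb  0xeb ]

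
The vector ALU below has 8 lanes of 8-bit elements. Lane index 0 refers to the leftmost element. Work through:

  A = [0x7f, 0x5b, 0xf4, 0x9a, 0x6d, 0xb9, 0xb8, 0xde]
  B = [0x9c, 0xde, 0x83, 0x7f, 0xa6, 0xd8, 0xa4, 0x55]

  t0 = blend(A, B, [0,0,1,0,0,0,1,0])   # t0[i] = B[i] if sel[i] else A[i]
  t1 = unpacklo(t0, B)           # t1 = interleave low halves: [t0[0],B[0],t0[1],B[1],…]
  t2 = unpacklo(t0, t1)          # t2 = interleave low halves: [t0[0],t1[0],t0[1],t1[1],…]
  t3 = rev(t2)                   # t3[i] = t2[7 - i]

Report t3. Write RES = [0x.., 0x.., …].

RES = [ 0xde  0x9a  0x5b  0x83  0x9c  0x5b  0x7f  0x7f ]

  t0: 7f 5b 83 9a 6d b9 a4 de
  t1: 7f 9c 5b de 83 83 9a 7f
  t2: 7f 7f 5b 9c 83 5b 9a de
  t3: de 9a 5b 83 9c 5b 7f 7f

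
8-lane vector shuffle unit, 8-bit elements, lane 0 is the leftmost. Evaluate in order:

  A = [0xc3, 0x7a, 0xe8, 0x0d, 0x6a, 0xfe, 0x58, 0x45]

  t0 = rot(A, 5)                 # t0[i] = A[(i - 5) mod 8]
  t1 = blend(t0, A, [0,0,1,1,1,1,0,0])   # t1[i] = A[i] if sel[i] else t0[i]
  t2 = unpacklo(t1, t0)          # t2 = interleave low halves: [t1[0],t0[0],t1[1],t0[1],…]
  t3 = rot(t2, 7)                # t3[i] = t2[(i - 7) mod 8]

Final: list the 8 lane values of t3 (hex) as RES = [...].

t0 = [0x0d, 0x6a, 0xfe, 0x58, 0x45, 0xc3, 0x7a, 0xe8]
t1 = [0x0d, 0x6a, 0xe8, 0x0d, 0x6a, 0xfe, 0x7a, 0xe8]
t2 = [0x0d, 0x0d, 0x6a, 0x6a, 0xe8, 0xfe, 0x0d, 0x58]
t3 = [0x0d, 0x6a, 0x6a, 0xe8, 0xfe, 0x0d, 0x58, 0x0d]

RES = [ 0x0d  0x6a  0x6a  0xe8  0xfe  0x0d  0x58  0x0d ]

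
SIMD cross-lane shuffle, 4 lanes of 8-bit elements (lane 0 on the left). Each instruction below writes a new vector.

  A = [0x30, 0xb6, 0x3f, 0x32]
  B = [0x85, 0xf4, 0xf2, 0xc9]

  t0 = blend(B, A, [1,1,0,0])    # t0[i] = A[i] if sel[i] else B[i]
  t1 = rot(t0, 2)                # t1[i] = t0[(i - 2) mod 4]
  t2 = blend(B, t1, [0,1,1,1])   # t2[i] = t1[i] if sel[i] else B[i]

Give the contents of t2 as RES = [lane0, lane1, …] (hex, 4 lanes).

RES = [ 0x85  0xc9  0x30  0xb6 ]

  t0: 30 b6 f2 c9
  t1: f2 c9 30 b6
  t2: 85 c9 30 b6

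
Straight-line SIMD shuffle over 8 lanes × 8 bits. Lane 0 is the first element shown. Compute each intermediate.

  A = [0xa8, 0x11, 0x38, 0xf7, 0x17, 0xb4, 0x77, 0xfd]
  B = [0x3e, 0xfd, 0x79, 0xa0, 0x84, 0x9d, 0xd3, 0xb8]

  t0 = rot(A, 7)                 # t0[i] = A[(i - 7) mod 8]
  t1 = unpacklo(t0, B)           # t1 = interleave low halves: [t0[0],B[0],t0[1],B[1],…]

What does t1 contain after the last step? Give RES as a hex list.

RES = [0x11, 0x3e, 0x38, 0xfd, 0xf7, 0x79, 0x17, 0xa0]

t0 = [0x11, 0x38, 0xf7, 0x17, 0xb4, 0x77, 0xfd, 0xa8]
t1 = [0x11, 0x3e, 0x38, 0xfd, 0xf7, 0x79, 0x17, 0xa0]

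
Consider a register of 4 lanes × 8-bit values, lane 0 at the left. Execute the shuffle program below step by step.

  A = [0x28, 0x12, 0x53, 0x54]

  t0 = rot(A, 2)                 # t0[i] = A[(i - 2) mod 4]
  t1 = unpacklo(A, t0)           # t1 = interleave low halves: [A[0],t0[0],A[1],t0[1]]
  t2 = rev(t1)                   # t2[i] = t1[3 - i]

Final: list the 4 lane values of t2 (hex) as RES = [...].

RES = [ 0x54  0x12  0x53  0x28 ]

t0 = [0x53, 0x54, 0x28, 0x12]
t1 = [0x28, 0x53, 0x12, 0x54]
t2 = [0x54, 0x12, 0x53, 0x28]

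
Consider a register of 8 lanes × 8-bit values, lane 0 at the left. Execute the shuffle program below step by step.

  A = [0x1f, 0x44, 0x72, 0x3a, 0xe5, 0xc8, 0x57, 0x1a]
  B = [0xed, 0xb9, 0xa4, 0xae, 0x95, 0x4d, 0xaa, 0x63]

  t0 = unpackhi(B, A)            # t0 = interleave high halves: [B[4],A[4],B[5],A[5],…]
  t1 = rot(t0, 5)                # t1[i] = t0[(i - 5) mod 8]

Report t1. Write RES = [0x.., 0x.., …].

  t0: 95 e5 4d c8 aa 57 63 1a
  t1: c8 aa 57 63 1a 95 e5 4d

RES = [0xc8, 0xaa, 0x57, 0x63, 0x1a, 0x95, 0xe5, 0x4d]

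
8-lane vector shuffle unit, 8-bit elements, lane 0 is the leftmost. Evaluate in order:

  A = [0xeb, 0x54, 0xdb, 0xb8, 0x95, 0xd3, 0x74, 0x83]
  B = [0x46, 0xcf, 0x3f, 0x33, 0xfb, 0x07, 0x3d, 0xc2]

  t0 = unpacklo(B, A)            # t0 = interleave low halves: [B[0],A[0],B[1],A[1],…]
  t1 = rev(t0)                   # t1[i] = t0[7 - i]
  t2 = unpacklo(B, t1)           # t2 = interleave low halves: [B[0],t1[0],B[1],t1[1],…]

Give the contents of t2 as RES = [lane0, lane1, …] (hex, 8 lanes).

RES = [0x46, 0xb8, 0xcf, 0x33, 0x3f, 0xdb, 0x33, 0x3f]

  t0: 46 eb cf 54 3f db 33 b8
  t1: b8 33 db 3f 54 cf eb 46
  t2: 46 b8 cf 33 3f db 33 3f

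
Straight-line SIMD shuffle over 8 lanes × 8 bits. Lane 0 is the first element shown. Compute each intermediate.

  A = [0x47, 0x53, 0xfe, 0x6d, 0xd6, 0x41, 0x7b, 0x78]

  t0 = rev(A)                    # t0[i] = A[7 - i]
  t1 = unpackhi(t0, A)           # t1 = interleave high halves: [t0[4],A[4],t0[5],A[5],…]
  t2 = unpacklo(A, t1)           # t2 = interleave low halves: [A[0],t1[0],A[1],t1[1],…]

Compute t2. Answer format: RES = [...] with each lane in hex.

RES = [ 0x47  0x6d  0x53  0xd6  0xfe  0xfe  0x6d  0x41 ]

→ t0 |78|7b|41|d6|6d|fe|53|47|
→ t1 |6d|d6|fe|41|53|7b|47|78|
→ t2 |47|6d|53|d6|fe|fe|6d|41|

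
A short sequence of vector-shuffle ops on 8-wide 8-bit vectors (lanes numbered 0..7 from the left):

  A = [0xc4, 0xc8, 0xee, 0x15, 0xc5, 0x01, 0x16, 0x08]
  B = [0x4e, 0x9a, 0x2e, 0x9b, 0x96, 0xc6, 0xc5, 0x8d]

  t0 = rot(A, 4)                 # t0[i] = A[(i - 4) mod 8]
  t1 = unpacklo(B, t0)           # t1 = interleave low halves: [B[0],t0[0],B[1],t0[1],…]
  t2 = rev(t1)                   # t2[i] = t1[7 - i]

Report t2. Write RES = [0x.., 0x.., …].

→ t0 |c5|01|16|08|c4|c8|ee|15|
→ t1 |4e|c5|9a|01|2e|16|9b|08|
→ t2 |08|9b|16|2e|01|9a|c5|4e|

RES = [0x08, 0x9b, 0x16, 0x2e, 0x01, 0x9a, 0xc5, 0x4e]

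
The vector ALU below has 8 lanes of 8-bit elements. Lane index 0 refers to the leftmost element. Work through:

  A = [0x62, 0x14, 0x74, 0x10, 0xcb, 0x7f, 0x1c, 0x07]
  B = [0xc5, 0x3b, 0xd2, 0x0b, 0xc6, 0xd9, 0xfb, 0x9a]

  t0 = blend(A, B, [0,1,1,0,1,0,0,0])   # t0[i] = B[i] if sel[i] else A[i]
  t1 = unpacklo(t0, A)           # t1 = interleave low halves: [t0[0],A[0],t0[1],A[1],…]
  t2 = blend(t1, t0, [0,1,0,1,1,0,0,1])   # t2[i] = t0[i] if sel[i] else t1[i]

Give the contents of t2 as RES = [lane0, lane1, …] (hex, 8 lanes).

RES = [0x62, 0x3b, 0x3b, 0x10, 0xc6, 0x74, 0x10, 0x07]

t0 = [0x62, 0x3b, 0xd2, 0x10, 0xc6, 0x7f, 0x1c, 0x07]
t1 = [0x62, 0x62, 0x3b, 0x14, 0xd2, 0x74, 0x10, 0x10]
t2 = [0x62, 0x3b, 0x3b, 0x10, 0xc6, 0x74, 0x10, 0x07]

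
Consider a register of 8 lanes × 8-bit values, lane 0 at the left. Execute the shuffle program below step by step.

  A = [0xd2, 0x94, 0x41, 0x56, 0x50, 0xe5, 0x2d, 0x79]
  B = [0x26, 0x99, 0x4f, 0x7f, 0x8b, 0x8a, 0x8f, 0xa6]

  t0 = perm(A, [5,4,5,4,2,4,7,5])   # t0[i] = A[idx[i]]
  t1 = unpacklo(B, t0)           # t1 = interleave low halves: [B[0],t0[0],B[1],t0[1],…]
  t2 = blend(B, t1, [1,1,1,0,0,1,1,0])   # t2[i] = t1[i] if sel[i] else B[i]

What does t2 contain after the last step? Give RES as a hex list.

t0 = [0xe5, 0x50, 0xe5, 0x50, 0x41, 0x50, 0x79, 0xe5]
t1 = [0x26, 0xe5, 0x99, 0x50, 0x4f, 0xe5, 0x7f, 0x50]
t2 = [0x26, 0xe5, 0x99, 0x7f, 0x8b, 0xe5, 0x7f, 0xa6]

RES = [0x26, 0xe5, 0x99, 0x7f, 0x8b, 0xe5, 0x7f, 0xa6]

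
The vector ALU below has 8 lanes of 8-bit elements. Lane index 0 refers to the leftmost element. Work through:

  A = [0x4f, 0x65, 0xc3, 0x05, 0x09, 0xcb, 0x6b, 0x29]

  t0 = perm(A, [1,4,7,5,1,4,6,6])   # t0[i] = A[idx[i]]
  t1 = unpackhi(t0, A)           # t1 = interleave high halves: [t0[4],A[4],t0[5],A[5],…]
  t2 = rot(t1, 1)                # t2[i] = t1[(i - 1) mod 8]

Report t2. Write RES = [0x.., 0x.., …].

t0 = [0x65, 0x09, 0x29, 0xcb, 0x65, 0x09, 0x6b, 0x6b]
t1 = [0x65, 0x09, 0x09, 0xcb, 0x6b, 0x6b, 0x6b, 0x29]
t2 = [0x29, 0x65, 0x09, 0x09, 0xcb, 0x6b, 0x6b, 0x6b]

RES = [0x29, 0x65, 0x09, 0x09, 0xcb, 0x6b, 0x6b, 0x6b]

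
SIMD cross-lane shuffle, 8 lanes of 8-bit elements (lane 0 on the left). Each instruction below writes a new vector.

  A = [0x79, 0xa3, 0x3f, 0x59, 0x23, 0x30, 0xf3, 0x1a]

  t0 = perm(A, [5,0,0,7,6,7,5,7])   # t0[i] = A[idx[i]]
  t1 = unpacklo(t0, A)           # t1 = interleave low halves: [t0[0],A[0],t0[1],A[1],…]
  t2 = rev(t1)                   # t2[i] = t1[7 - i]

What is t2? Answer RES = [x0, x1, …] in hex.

t0 = [0x30, 0x79, 0x79, 0x1a, 0xf3, 0x1a, 0x30, 0x1a]
t1 = [0x30, 0x79, 0x79, 0xa3, 0x79, 0x3f, 0x1a, 0x59]
t2 = [0x59, 0x1a, 0x3f, 0x79, 0xa3, 0x79, 0x79, 0x30]

RES = [ 0x59  0x1a  0x3f  0x79  0xa3  0x79  0x79  0x30 ]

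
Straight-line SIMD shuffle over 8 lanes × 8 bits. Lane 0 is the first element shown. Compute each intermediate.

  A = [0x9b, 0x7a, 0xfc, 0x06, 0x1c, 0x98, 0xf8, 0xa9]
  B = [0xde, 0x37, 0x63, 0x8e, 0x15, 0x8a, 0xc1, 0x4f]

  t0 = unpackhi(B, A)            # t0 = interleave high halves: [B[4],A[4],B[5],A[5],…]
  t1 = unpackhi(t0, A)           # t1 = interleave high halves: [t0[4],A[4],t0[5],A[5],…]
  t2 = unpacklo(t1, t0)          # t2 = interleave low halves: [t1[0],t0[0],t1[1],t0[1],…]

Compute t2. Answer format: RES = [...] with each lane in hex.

  t0: 15 1c 8a 98 c1 f8 4f a9
  t1: c1 1c f8 98 4f f8 a9 a9
  t2: c1 15 1c 1c f8 8a 98 98

RES = [ 0xc1  0x15  0x1c  0x1c  0xf8  0x8a  0x98  0x98 ]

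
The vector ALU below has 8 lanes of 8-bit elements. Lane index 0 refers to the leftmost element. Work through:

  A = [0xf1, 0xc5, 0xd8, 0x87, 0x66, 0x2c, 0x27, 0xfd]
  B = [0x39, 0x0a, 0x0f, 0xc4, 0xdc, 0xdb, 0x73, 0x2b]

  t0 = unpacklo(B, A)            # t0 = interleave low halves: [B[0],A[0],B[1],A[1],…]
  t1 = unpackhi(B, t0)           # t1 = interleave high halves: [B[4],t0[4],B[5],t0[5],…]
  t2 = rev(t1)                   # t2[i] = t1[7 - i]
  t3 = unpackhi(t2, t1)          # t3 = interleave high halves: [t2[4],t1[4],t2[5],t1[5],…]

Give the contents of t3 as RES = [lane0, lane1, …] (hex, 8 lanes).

RES = [ 0xd8  0x73  0xdb  0xc4  0x0f  0x2b  0xdc  0x87 ]

t0 = [0x39, 0xf1, 0x0a, 0xc5, 0x0f, 0xd8, 0xc4, 0x87]
t1 = [0xdc, 0x0f, 0xdb, 0xd8, 0x73, 0xc4, 0x2b, 0x87]
t2 = [0x87, 0x2b, 0xc4, 0x73, 0xd8, 0xdb, 0x0f, 0xdc]
t3 = [0xd8, 0x73, 0xdb, 0xc4, 0x0f, 0x2b, 0xdc, 0x87]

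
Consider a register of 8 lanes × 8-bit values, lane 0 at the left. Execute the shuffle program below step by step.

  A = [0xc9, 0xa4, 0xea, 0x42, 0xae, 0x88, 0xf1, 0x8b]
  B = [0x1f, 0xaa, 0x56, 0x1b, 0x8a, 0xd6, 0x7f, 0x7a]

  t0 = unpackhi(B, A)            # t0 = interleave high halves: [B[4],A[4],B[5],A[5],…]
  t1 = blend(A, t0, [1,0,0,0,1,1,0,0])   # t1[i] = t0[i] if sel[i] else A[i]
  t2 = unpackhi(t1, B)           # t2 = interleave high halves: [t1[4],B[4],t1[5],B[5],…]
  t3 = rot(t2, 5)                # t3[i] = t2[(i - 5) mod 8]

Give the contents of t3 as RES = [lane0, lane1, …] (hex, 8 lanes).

  t0: 8a ae d6 88 7f f1 7a 8b
  t1: 8a a4 ea 42 7f f1 f1 8b
  t2: 7f 8a f1 d6 f1 7f 8b 7a
  t3: d6 f1 7f 8b 7a 7f 8a f1

RES = [ 0xd6  0xf1  0x7f  0x8b  0x7a  0x7f  0x8a  0xf1 ]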